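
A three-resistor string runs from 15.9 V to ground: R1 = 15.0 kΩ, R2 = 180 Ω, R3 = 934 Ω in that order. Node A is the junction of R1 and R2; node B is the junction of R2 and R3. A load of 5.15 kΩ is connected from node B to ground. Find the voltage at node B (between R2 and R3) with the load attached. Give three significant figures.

V ≈ 0.787 V

At node B, R3 is in parallel with the load: R3‖R_L = 790.6 Ω.
Below node A the resistance is R2 + (R3‖R_L) = 970.6 Ω, so V_A = 15.9 × 970.6/15970 = 0.9663 V.
Then V_B = V_A × (R3‖R_L)/(R2 + R3‖R_L) = 0.9663 × 790.6/970.6 = 0.787 V.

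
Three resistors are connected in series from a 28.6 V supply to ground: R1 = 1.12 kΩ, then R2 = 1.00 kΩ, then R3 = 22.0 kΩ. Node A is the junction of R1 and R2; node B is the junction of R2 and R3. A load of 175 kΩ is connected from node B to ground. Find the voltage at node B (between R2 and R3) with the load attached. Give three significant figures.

V ≈ 25.8 V

At node B, R3 is in parallel with the load: R3‖R_L = 19.54 kΩ.
Below node A the resistance is R2 + (R3‖R_L) = 20.54 kΩ, so V_A = 28.6 × 20.54/21.66 = 27.12 V.
Then V_B = V_A × (R3‖R_L)/(R2 + R3‖R_L) = 27.12 × 19.54/20.54 = 25.8 V.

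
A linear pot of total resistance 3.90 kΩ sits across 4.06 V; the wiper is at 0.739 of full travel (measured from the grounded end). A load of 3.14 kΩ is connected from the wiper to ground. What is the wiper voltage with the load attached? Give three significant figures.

V ≈ 2.42 V

The wiper splits the pot into (1−α)R = 1.018 kΩ above and αR = 2.882 kΩ below.
Lower section ‖ load = 1.503 kΩ.
V_wiper = 4.06 × 1.503/(1.018 + 1.503) = 2.42 V.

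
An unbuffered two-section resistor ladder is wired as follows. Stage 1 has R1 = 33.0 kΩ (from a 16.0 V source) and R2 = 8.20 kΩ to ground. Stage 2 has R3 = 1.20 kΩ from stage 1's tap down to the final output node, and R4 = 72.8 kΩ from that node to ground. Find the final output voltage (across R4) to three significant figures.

V_out ≈ 2.88 V

Stage 2 presents R3+R4 = 74.00 kΩ as a load on stage 1's tap.
Stage 1's lower leg becomes R2‖(R3+R4) = 7.382 kΩ, so V_mid = 16.0 × 7.382/40.38 = 2.925 V.
Stage 2 is itself unloaded: V_out = V_mid × R4/(R3+R4) = 2.925 × 72.8/74.00 = 2.88 V.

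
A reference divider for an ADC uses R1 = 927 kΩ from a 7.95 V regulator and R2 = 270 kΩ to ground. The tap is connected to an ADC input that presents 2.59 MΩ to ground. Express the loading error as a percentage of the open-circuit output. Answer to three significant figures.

The divider's output (Thévenin) resistance is R1‖R2 = 209.1 kΩ.
Fractional drop under load = R_th/(R_th + R_L) = 209.1 / (209.1 + 2590) = 0.07470.
So the output falls by 7.47 %.

7.47 %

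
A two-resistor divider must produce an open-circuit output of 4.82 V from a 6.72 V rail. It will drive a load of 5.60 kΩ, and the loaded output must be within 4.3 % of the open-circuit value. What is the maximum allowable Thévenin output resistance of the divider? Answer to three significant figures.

Loading drop = R_th/(R_th + R_L) ≤ 0.0430, so R_th ≤ R_L · ε/(1−ε) = 5.60 kΩ × 0.0430/0.9570 = 252 Ω.

R_th ≤ 252 Ω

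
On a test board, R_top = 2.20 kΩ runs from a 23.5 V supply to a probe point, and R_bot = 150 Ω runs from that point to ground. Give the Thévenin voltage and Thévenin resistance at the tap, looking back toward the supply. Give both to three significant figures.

V_th = 1.50 V, R_th = 140 Ω

V_th is the open-circuit tap voltage: 23.5 × 150/(2200 + 150) = 1.50 V.
With the supply zeroed, R_top and R_bot appear in parallel from the tap: R_th = R_top‖R_bot = (2200 × 150)/2350 = 140 Ω.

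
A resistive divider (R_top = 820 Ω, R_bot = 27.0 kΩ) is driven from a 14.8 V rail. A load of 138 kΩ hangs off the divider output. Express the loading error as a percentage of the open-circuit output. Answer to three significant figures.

The divider's output (Thévenin) resistance is R_top‖R_bot = 795.8 Ω.
Fractional drop under load = R_th/(R_th + R_L) = 795.8 / (795.8 + 138000) = 0.005734.
So the output falls by 0.573 %.

0.573 %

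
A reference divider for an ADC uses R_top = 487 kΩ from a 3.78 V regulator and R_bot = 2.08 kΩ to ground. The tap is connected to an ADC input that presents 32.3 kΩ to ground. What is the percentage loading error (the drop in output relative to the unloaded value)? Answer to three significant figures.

The divider's output (Thévenin) resistance is R_top‖R_bot = 2.071 kΩ.
Fractional drop under load = R_th/(R_th + R_L) = 2.071 / (2.071 + 32.3) = 0.06026.
So the output falls by 6.03 %.

6.03 %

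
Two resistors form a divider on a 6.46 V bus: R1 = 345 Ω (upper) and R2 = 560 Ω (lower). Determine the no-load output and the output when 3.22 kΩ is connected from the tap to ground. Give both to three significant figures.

Unloaded: 4.00 V; loaded: 3.75 V

Open-circuit: V = 6.46 × 560/(345 + 560) = 4.00 V.
With the load, R2 becomes R2‖R_L = 477.0 Ω, so V = 6.46 × 477.0/822.0 = 3.75 V.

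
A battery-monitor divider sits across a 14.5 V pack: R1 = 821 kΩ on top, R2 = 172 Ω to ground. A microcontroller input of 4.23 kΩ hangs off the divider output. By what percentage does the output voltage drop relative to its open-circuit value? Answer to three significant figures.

The divider's output (Thévenin) resistance is R1‖R2 = 172.0 Ω.
Fractional drop under load = R_th/(R_th + R_L) = 172.0 / (172.0 + 4230) = 0.03907.
So the output falls by 3.91 %.

3.91 %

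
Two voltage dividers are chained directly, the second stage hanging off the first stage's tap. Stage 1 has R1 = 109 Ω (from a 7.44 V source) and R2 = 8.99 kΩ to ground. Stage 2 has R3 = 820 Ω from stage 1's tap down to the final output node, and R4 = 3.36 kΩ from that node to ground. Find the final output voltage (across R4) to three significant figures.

V_out ≈ 5.76 V

Stage 2 presents R3+R4 = 4180 Ω as a load on stage 1's tap.
Stage 1's lower leg becomes R2‖(R3+R4) = 2853 Ω, so V_mid = 7.44 × 2853/2962 = 7.166 V.
Stage 2 is itself unloaded: V_out = V_mid × R4/(R3+R4) = 7.166 × 3360/4180 = 5.76 V.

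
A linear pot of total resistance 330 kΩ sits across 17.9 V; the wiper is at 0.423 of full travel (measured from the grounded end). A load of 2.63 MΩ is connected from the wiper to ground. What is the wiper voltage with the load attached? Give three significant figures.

V ≈ 7.35 V

The wiper splits the pot into (1−α)R = 190.4 kΩ above and αR = 139.6 kΩ below.
Lower section ‖ load = 132.6 kΩ.
V_wiper = 17.9 × 132.6/(190.4 + 132.6) = 7.35 V.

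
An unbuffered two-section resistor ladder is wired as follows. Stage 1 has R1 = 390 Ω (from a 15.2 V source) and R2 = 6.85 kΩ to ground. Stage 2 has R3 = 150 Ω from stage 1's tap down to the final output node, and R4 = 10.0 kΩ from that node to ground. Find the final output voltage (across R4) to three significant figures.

Stage 2 presents R3+R4 = 10150 Ω as a load on stage 1's tap.
Stage 1's lower leg becomes R2‖(R3+R4) = 4090 Ω, so V_mid = 15.2 × 4090/4480 = 13.88 V.
Stage 2 is itself unloaded: V_out = V_mid × R4/(R3+R4) = 13.88 × 10000/10150 = 13.7 V.

V_out ≈ 13.7 V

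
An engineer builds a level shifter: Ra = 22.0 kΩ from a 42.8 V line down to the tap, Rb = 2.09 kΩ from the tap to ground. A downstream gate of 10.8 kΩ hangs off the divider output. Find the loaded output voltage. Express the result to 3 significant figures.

V_out ≈ 3.16 V

The load sits in parallel with Rb: Rb‖R_L = (2.09 × 10.8) / (2.09 + 10.8) = 1.751 kΩ.
V_out = 42.8 × 1.751 / (22.0 + 1.751) = 42.8 × 1.751/23.75 = 3.16 V.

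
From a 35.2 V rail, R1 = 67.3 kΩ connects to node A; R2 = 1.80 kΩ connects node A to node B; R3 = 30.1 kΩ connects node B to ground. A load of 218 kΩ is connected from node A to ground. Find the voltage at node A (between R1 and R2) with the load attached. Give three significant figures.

V ≈ 10.3 V

Below node A the series string R2+R3 = 31.90 kΩ sits in parallel with the 218 kΩ load: 27.83 kΩ.
V_A = 35.2 × 27.83/(67.3 + 27.83) = 10.3 V.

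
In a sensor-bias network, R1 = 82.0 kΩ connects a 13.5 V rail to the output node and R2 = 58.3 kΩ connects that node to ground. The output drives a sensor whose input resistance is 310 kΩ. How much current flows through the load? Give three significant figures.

I_L ≈ 0.0163 mA

R2‖R_L = 49.07 kΩ; V_out = 13.5 × 49.07/131.1 = 5.054 V.
I_L = V_out / R_L = 5.054 / 310 kΩ = 0.0163 mA.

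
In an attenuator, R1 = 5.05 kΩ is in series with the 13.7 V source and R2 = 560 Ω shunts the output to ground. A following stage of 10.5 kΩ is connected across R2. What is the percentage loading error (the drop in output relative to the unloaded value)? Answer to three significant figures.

4.58 %

The divider's output (Thévenin) resistance is R1‖R2 = 504.1 Ω.
Fractional drop under load = R_th/(R_th + R_L) = 504.1 / (504.1 + 10500) = 0.04581.
So the output falls by 4.58 %.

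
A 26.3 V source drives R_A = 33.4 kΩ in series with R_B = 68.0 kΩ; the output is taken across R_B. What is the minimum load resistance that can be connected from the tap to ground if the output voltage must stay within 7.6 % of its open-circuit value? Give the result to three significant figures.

Output resistance R_th = R_A‖R_B = (33.4 × 68.0)/101.4 = 22.40 kΩ.
The fractional drop is R_th/(R_th + R_L); requiring this ≤ 0.0760 gives R_L ≥ R_th(1/0.0760 − 1) = 22.40 × 12.16 = 272 kΩ.

R_L(min) ≈ 272 kΩ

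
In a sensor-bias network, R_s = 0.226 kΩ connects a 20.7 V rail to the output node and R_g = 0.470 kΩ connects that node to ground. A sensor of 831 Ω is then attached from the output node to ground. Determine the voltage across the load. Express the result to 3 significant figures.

The load sits in parallel with R_g: R_g‖R_L = (470 × 831) / (470 + 831) = 300.2 Ω.
V_out = 20.7 × 300.2 / (226 + 300.2) = 20.7 × 300.2/526.2 = 11.8 V.

V_out ≈ 11.8 V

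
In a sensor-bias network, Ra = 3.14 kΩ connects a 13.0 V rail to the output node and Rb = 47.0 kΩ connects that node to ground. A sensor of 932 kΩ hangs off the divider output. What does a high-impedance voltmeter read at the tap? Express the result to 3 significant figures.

The load sits in parallel with Rb: Rb‖R_L = (47.0 × 932) / (47.0 + 932) = 44.74 kΩ.
V_out = 13.0 × 44.74 / (3.14 + 44.74) = 13.0 × 44.74/47.88 = 12.1 V.

V_out ≈ 12.1 V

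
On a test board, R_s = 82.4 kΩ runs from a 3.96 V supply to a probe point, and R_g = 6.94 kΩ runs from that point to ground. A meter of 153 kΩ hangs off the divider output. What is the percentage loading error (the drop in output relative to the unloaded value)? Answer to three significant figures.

4.02 %

The divider's output (Thévenin) resistance is R_s‖R_g = 6.401 kΩ.
Fractional drop under load = R_th/(R_th + R_L) = 6.401 / (6.401 + 153) = 0.04016.
So the output falls by 4.02 %.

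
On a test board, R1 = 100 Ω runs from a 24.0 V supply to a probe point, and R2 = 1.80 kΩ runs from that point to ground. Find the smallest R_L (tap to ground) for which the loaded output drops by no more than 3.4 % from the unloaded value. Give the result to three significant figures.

R_L(min) ≈ 2.69 kΩ

Output resistance R_th = R1‖R2 = (100 × 1800)/1900 = 94.74 Ω.
The fractional drop is R_th/(R_th + R_L); requiring this ≤ 0.0340 gives R_L ≥ R_th(1/0.0340 − 1) = 94.74 × 28.41 = 2.69 kΩ.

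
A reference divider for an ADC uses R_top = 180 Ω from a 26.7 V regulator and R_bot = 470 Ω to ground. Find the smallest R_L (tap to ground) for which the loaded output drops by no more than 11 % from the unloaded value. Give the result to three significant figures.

R_L(min) ≈ 1.05 kΩ

Output resistance R_th = R_top‖R_bot = (180 × 470)/650.0 = 130.2 Ω.
The fractional drop is R_th/(R_th + R_L); requiring this ≤ 0.110 gives R_L ≥ R_th(1/0.110 − 1) = 130.2 × 8.091 = 1.05 kΩ.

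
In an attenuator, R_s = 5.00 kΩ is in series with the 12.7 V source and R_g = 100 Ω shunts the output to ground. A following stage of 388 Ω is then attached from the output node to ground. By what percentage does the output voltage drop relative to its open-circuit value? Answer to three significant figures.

20.2 %

The divider's output (Thévenin) resistance is R_s‖R_g = 98.04 Ω.
Fractional drop under load = R_th/(R_th + R_L) = 98.04 / (98.04 + 388) = 0.2017.
So the output falls by 20.2 %.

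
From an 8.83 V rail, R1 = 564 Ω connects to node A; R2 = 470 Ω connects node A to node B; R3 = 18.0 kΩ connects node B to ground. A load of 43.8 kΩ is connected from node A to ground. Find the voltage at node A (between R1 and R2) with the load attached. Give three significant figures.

Below node A the series string R2+R3 = 18470 Ω sits in parallel with the 43800 Ω load: 12990 Ω.
V_A = 8.83 × 12990/(564 + 12990) = 8.46 V.

V ≈ 8.46 V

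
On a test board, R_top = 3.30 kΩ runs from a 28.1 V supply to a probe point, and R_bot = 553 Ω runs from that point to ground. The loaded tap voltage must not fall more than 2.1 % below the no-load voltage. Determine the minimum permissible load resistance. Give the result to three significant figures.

Output resistance R_th = R_top‖R_bot = (3300 × 553)/3853 = 473.6 Ω.
The fractional drop is R_th/(R_th + R_L); requiring this ≤ 0.0210 gives R_L ≥ R_th(1/0.0210 − 1) = 473.6 × 46.62 = 22.1 kΩ.

R_L(min) ≈ 22.1 kΩ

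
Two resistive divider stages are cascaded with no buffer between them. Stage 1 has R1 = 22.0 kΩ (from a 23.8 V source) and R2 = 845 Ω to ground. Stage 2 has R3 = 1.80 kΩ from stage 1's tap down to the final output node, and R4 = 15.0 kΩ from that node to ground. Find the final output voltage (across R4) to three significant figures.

Stage 2 presents R3+R4 = 16800 Ω as a load on stage 1's tap.
Stage 1's lower leg becomes R2‖(R3+R4) = 804.5 Ω, so V_mid = 23.8 × 804.5/22800 = 0.8397 V.
Stage 2 is itself unloaded: V_out = V_mid × R4/(R3+R4) = 0.8397 × 15000/16800 = 0.750 V.

V_out ≈ 0.750 V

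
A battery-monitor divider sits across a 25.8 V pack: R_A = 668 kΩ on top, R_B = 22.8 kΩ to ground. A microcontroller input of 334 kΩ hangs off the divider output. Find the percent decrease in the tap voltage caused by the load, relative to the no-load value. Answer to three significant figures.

6.19 %

The divider's output (Thévenin) resistance is R_A‖R_B = 22.05 kΩ.
Fractional drop under load = R_th/(R_th + R_L) = 22.05 / (22.05 + 334) = 0.06192.
So the output falls by 6.19 %.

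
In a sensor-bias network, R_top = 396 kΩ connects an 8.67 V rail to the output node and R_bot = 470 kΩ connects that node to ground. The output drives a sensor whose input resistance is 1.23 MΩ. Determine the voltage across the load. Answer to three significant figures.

V_out ≈ 4.01 V

The load sits in parallel with R_bot: R_bot‖R_L = (470 × 1230) / (470 + 1230) = 340.1 kΩ.
V_out = 8.67 × 340.1 / (396 + 340.1) = 8.67 × 340.1/736.1 = 4.01 V.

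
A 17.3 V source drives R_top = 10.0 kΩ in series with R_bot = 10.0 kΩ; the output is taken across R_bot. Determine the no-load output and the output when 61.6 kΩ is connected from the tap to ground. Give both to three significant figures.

Unloaded: 8.65 V; loaded: 8.00 V

Open-circuit: V = 17.3 × 10.0/(10.0 + 10.0) = 8.65 V.
With the load, R_bot becomes R_bot‖R_L = 8.603 kΩ, so V = 17.3 × 8.603/18.60 = 8.00 V.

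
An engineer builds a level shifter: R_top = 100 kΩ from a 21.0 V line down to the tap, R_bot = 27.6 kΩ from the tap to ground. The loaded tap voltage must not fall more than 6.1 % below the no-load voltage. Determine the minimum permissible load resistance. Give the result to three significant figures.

Output resistance R_th = R_top‖R_bot = (100 × 27.6)/127.6 = 21.63 kΩ.
The fractional drop is R_th/(R_th + R_L); requiring this ≤ 0.0610 gives R_L ≥ R_th(1/0.0610 − 1) = 21.63 × 15.39 = 333 kΩ.

R_L(min) ≈ 333 kΩ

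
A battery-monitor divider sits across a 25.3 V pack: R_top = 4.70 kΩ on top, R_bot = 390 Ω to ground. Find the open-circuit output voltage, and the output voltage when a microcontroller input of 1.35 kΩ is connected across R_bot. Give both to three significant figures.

Unloaded: 1.94 V; loaded: 1.53 V

Open-circuit: V = 25.3 × 390/(4700 + 390) = 1.94 V.
With the load, R_bot becomes R_bot‖R_L = 302.6 Ω, so V = 25.3 × 302.6/5003 = 1.53 V.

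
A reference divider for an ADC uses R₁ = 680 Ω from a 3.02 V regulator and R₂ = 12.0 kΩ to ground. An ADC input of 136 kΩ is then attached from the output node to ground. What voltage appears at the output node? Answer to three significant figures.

V_out ≈ 2.84 V

The load sits in parallel with R₂: R₂‖R_L = (12000 × 136000) / (12000 + 136000) = 11030 Ω.
V_out = 3.02 × 11030 / (680 + 11030) = 3.02 × 11030/11710 = 2.84 V.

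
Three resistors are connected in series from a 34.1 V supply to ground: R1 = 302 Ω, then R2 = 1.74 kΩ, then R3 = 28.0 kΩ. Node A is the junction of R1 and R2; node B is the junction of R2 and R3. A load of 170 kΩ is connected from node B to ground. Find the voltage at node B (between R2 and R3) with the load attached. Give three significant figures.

V ≈ 31.4 V

At node B, R3 is in parallel with the load: R3‖R_L = 24040 Ω.
Below node A the resistance is R2 + (R3‖R_L) = 25780 Ω, so V_A = 34.1 × 25780/26080 = 33.71 V.
Then V_B = V_A × (R3‖R_L)/(R2 + R3‖R_L) = 33.71 × 24040/25780 = 31.4 V.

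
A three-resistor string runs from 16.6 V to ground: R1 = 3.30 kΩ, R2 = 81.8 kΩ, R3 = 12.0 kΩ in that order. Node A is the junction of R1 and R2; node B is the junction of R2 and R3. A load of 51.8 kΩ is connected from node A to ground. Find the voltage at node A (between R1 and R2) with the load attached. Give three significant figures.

Below node A the series string R2+R3 = 93.80 kΩ sits in parallel with the 51.8 kΩ load: 33.37 kΩ.
V_A = 16.6 × 33.37/(3.30 + 33.37) = 15.1 V.

V ≈ 15.1 V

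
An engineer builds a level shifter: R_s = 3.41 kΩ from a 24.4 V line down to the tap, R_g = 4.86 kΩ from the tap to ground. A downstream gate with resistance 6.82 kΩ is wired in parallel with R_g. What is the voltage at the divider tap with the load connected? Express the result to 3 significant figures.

The load sits in parallel with R_g: R_g‖R_L = (4.86 × 6.82) / (4.86 + 6.82) = 2.838 kΩ.
V_out = 24.4 × 2.838 / (3.41 + 2.838) = 24.4 × 2.838/6.248 = 11.1 V.

V_out ≈ 11.1 V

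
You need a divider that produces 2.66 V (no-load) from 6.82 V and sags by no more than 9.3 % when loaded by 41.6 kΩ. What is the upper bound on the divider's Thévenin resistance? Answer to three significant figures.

R_th ≤ 4.27 kΩ

Loading drop = R_th/(R_th + R_L) ≤ 0.0930, so R_th ≤ R_L · ε/(1−ε) = 41.6 kΩ × 0.0930/0.9070 = 4.27 kΩ.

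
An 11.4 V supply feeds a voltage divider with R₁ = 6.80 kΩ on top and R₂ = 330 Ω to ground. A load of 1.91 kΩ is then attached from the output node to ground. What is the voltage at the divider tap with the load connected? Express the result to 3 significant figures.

V_out ≈ 0.453 V

The load sits in parallel with R₂: R₂‖R_L = (330 × 1910) / (330 + 1910) = 281.4 Ω.
V_out = 11.4 × 281.4 / (6800 + 281.4) = 11.4 × 281.4/7081 = 0.453 V.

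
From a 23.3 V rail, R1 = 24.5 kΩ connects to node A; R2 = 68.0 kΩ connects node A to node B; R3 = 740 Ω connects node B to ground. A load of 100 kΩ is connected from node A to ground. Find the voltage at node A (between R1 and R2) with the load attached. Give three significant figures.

Below node A the series string R2+R3 = 68740 Ω sits in parallel with the 100000 Ω load: 40740 Ω.
V_A = 23.3 × 40740/(24500 + 40740) = 14.5 V.

V ≈ 14.5 V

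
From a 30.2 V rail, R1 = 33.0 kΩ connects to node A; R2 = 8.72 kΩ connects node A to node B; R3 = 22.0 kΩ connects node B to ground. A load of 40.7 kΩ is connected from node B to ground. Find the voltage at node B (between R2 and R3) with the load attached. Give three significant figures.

At node B, R3 is in parallel with the load: R3‖R_L = 14.28 kΩ.
Below node A the resistance is R2 + (R3‖R_L) = 23.00 kΩ, so V_A = 30.2 × 23.00/56.00 = 12.40 V.
Then V_B = V_A × (R3‖R_L)/(R2 + R3‖R_L) = 12.40 × 14.28/23.00 = 7.70 V.

V ≈ 7.70 V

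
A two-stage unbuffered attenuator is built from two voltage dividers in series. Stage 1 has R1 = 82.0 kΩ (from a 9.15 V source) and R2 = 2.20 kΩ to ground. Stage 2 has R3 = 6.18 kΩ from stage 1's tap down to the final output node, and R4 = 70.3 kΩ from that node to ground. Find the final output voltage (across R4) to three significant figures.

V_out ≈ 0.214 V

Stage 2 presents R3+R4 = 76.48 kΩ as a load on stage 1's tap.
Stage 1's lower leg becomes R2‖(R3+R4) = 2.138 kΩ, so V_mid = 9.15 × 2.138/84.14 = 0.2326 V.
Stage 2 is itself unloaded: V_out = V_mid × R4/(R3+R4) = 0.2326 × 70.3/76.48 = 0.214 V.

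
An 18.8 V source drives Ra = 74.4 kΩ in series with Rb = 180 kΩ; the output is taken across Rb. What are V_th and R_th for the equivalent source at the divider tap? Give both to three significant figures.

V_th = 13.3 V, R_th = 52.6 kΩ

V_th is the open-circuit tap voltage: 18.8 × 180/(74.4 + 180) = 13.3 V.
With the supply zeroed, Ra and Rb appear in parallel from the tap: R_th = Ra‖Rb = (74.4 × 180)/254.4 = 52.6 kΩ.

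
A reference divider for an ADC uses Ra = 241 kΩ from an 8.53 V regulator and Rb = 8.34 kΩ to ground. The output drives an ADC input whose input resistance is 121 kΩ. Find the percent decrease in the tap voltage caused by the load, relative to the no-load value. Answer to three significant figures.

The divider's output (Thévenin) resistance is Ra‖Rb = 8.061 kΩ.
Fractional drop under load = R_th/(R_th + R_L) = 8.061 / (8.061 + 121) = 0.06246.
So the output falls by 6.25 %.

6.25 %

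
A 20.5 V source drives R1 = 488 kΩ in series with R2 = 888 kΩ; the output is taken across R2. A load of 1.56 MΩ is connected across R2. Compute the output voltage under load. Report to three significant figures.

The load sits in parallel with R2: R2‖R_L = (888 × 1560) / (888 + 1560) = 565.9 kΩ.
V_out = 20.5 × 565.9 / (488 + 565.9) = 20.5 × 565.9/1054 = 11.0 V.

V_out ≈ 11.0 V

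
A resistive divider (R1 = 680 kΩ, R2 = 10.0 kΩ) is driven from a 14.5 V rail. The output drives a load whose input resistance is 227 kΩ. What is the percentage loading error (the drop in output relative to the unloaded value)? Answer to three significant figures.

The divider's output (Thévenin) resistance is R1‖R2 = 9.855 kΩ.
Fractional drop under load = R_th/(R_th + R_L) = 9.855 / (9.855 + 227) = 0.04161.
So the output falls by 4.16 %.

4.16 %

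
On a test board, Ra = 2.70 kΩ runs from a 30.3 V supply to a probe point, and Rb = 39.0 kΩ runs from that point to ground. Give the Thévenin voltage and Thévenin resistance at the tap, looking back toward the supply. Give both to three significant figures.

V_th is the open-circuit tap voltage: 30.3 × 39.0/(2.70 + 39.0) = 28.3 V.
With the supply zeroed, Ra and Rb appear in parallel from the tap: R_th = Ra‖Rb = (2.70 × 39.0)/41.70 = 2.53 kΩ.

V_th = 28.3 V, R_th = 2.53 kΩ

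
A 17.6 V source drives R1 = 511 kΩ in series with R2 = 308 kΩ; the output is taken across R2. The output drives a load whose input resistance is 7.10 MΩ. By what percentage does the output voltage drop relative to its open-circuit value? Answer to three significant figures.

The divider's output (Thévenin) resistance is R1‖R2 = 192.2 kΩ.
Fractional drop under load = R_th/(R_th + R_L) = 192.2 / (192.2 + 7100) = 0.02635.
So the output falls by 2.64 %.

2.64 %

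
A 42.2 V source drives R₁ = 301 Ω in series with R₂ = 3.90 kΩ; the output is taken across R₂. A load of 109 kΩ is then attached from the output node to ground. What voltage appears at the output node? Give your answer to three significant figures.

V_out ≈ 39.1 V

The load sits in parallel with R₂: R₂‖R_L = (3900 × 109000) / (3900 + 109000) = 3765 Ω.
V_out = 42.2 × 3765 / (301 + 3765) = 42.2 × 3765/4066 = 39.1 V.
(Unloaded it would have been 39.2 V.)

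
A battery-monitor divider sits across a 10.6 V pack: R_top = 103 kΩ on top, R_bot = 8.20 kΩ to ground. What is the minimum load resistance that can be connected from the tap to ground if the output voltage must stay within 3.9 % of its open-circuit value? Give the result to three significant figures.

Output resistance R_th = R_top‖R_bot = (103 × 8.20)/111.2 = 7.595 kΩ.
The fractional drop is R_th/(R_th + R_L); requiring this ≤ 0.0390 gives R_L ≥ R_th(1/0.0390 − 1) = 7.595 × 24.64 = 187 kΩ.

R_L(min) ≈ 187 kΩ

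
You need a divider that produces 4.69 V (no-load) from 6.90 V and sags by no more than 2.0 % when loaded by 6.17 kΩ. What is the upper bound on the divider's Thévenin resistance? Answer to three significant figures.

Loading drop = R_th/(R_th + R_L) ≤ 0.0200, so R_th ≤ R_L · ε/(1−ε) = 6.17 kΩ × 0.0200/0.9800 = 126 Ω.

R_th ≤ 126 Ω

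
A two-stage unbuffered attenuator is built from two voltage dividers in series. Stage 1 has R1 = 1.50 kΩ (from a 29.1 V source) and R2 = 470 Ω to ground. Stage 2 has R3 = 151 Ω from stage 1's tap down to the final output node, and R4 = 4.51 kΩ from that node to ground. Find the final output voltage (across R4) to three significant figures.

V_out ≈ 6.24 V

Stage 2 presents R3+R4 = 4661 Ω as a load on stage 1's tap.
Stage 1's lower leg becomes R2‖(R3+R4) = 426.9 Ω, so V_mid = 29.1 × 426.9/1927 = 6.448 V.
Stage 2 is itself unloaded: V_out = V_mid × R4/(R3+R4) = 6.448 × 4510/4661 = 6.24 V.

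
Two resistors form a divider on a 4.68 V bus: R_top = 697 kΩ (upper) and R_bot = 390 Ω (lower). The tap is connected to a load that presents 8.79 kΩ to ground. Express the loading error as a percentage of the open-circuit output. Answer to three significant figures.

The divider's output (Thévenin) resistance is R_top‖R_bot = 389.8 Ω.
Fractional drop under load = R_th/(R_th + R_L) = 389.8 / (389.8 + 8790) = 0.04246.
So the output falls by 4.25 %.

4.25 %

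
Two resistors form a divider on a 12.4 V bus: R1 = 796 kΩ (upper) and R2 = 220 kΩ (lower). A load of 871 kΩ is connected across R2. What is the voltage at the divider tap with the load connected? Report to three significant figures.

V_out ≈ 2.24 V

The load sits in parallel with R2: R2‖R_L = (220 × 871) / (220 + 871) = 175.6 kΩ.
V_out = 12.4 × 175.6 / (796 + 175.6) = 12.4 × 175.6/971.6 = 2.24 V.
(Unloaded it would have been 2.69 V.)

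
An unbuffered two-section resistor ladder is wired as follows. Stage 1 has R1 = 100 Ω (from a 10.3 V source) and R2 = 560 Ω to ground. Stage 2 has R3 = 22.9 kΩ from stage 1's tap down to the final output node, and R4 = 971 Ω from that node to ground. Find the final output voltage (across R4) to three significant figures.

Stage 2 presents R3+R4 = 23870 Ω as a load on stage 1's tap.
Stage 1's lower leg becomes R2‖(R3+R4) = 547.2 Ω, so V_mid = 10.3 × 547.2/647.2 = 8.708 V.
Stage 2 is itself unloaded: V_out = V_mid × R4/(R3+R4) = 8.708 × 971/23870 = 0.354 V.

V_out ≈ 0.354 V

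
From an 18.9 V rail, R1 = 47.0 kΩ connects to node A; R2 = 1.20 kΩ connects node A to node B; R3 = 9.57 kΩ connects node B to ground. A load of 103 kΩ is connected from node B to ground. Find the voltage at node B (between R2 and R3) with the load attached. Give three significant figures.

V ≈ 2.91 V

At node B, R3 is in parallel with the load: R3‖R_L = 8.756 kΩ.
Below node A the resistance is R2 + (R3‖R_L) = 9.956 kΩ, so V_A = 18.9 × 9.956/56.96 = 3.304 V.
Then V_B = V_A × (R3‖R_L)/(R2 + R3‖R_L) = 3.304 × 8.756/9.956 = 2.91 V.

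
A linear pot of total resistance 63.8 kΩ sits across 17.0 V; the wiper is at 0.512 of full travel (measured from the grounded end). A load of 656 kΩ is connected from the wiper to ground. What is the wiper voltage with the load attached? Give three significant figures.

V ≈ 8.50 V

The wiper splits the pot into (1−α)R = 31.13 kΩ above and αR = 32.67 kΩ below.
Lower section ‖ load = 31.12 kΩ.
V_wiper = 17.0 × 31.12/(31.13 + 31.12) = 8.50 V.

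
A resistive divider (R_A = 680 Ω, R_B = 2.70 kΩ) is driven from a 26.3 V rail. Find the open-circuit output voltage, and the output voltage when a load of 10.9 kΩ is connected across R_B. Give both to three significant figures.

Unloaded: 21.0 V; loaded: 20.0 V

Open-circuit: V = 26.3 × 2700/(680 + 2700) = 21.0 V.
With the load, R_B becomes R_B‖R_L = 2164 Ω, so V = 26.3 × 2164/2844 = 20.0 V.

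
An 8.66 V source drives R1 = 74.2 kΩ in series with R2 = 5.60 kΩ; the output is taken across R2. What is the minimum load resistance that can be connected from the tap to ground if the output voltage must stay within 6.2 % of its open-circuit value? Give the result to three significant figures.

R_L(min) ≈ 78.8 kΩ

Output resistance R_th = R1‖R2 = (74.2 × 5.60)/79.80 = 5.207 kΩ.
The fractional drop is R_th/(R_th + R_L); requiring this ≤ 0.0620 gives R_L ≥ R_th(1/0.0620 − 1) = 5.207 × 15.13 = 78.8 kΩ.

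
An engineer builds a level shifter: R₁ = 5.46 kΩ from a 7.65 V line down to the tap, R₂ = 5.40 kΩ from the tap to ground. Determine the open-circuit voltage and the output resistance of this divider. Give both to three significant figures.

V_th is the open-circuit tap voltage: 7.65 × 5.40/(5.46 + 5.40) = 3.80 V.
With the supply zeroed, R₁ and R₂ appear in parallel from the tap: R_th = R₁‖R₂ = (5.46 × 5.40)/10.86 = 2.71 kΩ.

V_th = 3.80 V, R_th = 2.71 kΩ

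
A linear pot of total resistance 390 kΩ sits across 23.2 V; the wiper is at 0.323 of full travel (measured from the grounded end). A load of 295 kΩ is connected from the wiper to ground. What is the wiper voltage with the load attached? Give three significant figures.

The wiper splits the pot into (1−α)R = 264.0 kΩ above and αR = 126.0 kΩ below.
Lower section ‖ load = 88.28 kΩ.
V_wiper = 23.2 × 88.28/(264.0 + 88.28) = 5.81 V.

V ≈ 5.81 V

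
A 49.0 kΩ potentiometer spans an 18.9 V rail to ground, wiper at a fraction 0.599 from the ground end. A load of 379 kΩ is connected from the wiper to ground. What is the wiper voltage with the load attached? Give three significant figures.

V ≈ 11.0 V

The wiper splits the pot into (1−α)R = 19.65 kΩ above and αR = 29.35 kΩ below.
Lower section ‖ load = 27.24 kΩ.
V_wiper = 18.9 × 27.24/(19.65 + 27.24) = 11.0 V.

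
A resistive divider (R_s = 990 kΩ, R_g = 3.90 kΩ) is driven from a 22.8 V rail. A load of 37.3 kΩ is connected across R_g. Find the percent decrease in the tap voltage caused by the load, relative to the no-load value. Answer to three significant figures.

The divider's output (Thévenin) resistance is R_s‖R_g = 3.885 kΩ.
Fractional drop under load = R_th/(R_th + R_L) = 3.885 / (3.885 + 37.3) = 0.09432.
So the output falls by 9.43 %.

9.43 %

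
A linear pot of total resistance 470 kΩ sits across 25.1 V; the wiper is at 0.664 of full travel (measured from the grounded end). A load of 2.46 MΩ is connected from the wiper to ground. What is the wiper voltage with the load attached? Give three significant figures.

The wiper splits the pot into (1−α)R = 157.9 kΩ above and αR = 312.1 kΩ below.
Lower section ‖ load = 276.9 kΩ.
V_wiper = 25.1 × 276.9/(157.9 + 276.9) = 16.0 V.

V ≈ 16.0 V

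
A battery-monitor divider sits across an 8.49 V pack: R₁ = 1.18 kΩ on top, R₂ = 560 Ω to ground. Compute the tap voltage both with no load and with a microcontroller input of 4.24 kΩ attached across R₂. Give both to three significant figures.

Open-circuit: V = 8.49 × 560/(1180 + 560) = 2.73 V.
With the load, R₂ becomes R₂‖R_L = 494.7 Ω, so V = 8.49 × 494.7/1675 = 2.51 V.

Unloaded: 2.73 V; loaded: 2.51 V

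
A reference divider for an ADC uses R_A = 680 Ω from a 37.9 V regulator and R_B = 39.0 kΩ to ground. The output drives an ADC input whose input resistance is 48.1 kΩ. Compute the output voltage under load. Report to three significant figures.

V_out ≈ 36.7 V

The load sits in parallel with R_B: R_B‖R_L = (39000 × 48100) / (39000 + 48100) = 21540 Ω.
V_out = 37.9 × 21540 / (680 + 21540) = 37.9 × 21540/22220 = 36.7 V.
(Unloaded it would have been 37.3 V.)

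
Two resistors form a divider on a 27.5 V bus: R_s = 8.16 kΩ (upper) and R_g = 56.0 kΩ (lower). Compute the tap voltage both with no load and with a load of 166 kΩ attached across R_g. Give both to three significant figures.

Unloaded: 24.0 V; loaded: 23.0 V

Open-circuit: V = 27.5 × 56.0/(8.16 + 56.0) = 24.0 V.
With the load, R_g becomes R_g‖R_L = 41.87 kΩ, so V = 27.5 × 41.87/50.03 = 23.0 V.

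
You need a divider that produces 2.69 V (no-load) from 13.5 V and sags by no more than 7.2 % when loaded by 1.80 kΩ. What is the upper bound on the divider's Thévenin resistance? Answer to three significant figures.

R_th ≤ 140 Ω

Loading drop = R_th/(R_th + R_L) ≤ 0.0720, so R_th ≤ R_L · ε/(1−ε) = 1.80 kΩ × 0.0720/0.9280 = 140 Ω.
(Any R1, R2 with R2/(R1+R2) = 0.199 and R1‖R2 ≤ 140 Ω will meet the spec.)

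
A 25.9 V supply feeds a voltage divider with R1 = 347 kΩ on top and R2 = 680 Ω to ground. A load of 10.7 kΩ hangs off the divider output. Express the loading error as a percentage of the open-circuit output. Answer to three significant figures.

5.96 %

The divider's output (Thévenin) resistance is R1‖R2 = 678.7 Ω.
Fractional drop under load = R_th/(R_th + R_L) = 678.7 / (678.7 + 10700) = 0.05964.
So the output falls by 5.96 %.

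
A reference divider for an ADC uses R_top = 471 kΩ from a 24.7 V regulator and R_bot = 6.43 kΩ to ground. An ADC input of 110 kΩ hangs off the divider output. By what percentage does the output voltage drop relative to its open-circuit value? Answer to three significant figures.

5.45 %

The divider's output (Thévenin) resistance is R_top‖R_bot = 6.343 kΩ.
Fractional drop under load = R_th/(R_th + R_L) = 6.343 / (6.343 + 110) = 0.05452.
So the output falls by 5.45 %.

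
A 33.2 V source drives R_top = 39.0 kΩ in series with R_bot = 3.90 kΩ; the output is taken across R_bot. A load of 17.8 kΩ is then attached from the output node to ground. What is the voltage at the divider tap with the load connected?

The load sits in parallel with R_bot: R_bot‖R_L = (3.90 × 17.8) / (3.90 + 17.8) = 3.199 kΩ.
V_out = 33.2 × 3.199 / (39.0 + 3.199) = 33.2 × 3.199/42.20 = 2.52 V.

V_out ≈ 2.52 V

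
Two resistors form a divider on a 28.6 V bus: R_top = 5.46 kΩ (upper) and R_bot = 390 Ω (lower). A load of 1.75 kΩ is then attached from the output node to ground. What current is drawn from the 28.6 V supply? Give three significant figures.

R_bot‖R_L = 318.9 Ω, so the source sees R_top + R_bot‖R_L = 5779 Ω.
I = 28.6 V / 5779 Ω = 4.95 mA.

I ≈ 4.95 mA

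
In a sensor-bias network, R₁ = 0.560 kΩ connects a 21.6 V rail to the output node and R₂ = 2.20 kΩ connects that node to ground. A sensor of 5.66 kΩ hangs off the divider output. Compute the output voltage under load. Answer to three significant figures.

The load sits in parallel with R₂: R₂‖R_L = (2200 × 5660) / (2200 + 5660) = 1584 Ω.
V_out = 21.6 × 1584 / (560 + 1584) = 21.6 × 1584/2144 = 16.0 V.

V_out ≈ 16.0 V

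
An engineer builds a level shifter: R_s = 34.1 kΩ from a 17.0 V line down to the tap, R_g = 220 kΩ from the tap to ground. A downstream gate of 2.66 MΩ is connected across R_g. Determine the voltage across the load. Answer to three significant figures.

V_out ≈ 14.6 V

The load sits in parallel with R_g: R_g‖R_L = (220 × 2660) / (220 + 2660) = 203.2 kΩ.
V_out = 17.0 × 203.2 / (34.1 + 203.2) = 17.0 × 203.2/237.3 = 14.6 V.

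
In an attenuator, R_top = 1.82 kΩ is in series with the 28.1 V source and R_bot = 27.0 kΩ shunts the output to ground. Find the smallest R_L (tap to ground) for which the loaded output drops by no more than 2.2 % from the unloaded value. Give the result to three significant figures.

Output resistance R_th = R_top‖R_bot = (1.82 × 27.0)/28.82 = 1.705 kΩ.
The fractional drop is R_th/(R_th + R_L); requiring this ≤ 0.0220 gives R_L ≥ R_th(1/0.0220 − 1) = 1.705 × 44.45 = 75.8 kΩ.

R_L(min) ≈ 75.8 kΩ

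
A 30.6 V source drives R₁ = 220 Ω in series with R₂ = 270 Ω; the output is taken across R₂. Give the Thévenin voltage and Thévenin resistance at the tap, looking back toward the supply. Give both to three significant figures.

V_th = 16.9 V, R_th = 121 Ω

V_th is the open-circuit tap voltage: 30.6 × 270/(220 + 270) = 16.9 V.
With the supply zeroed, R₁ and R₂ appear in parallel from the tap: R_th = R₁‖R₂ = (220 × 270)/490.0 = 121 Ω.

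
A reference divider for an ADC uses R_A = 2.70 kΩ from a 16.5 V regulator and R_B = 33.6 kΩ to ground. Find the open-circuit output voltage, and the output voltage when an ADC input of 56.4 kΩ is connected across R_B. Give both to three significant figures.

Unloaded: 15.3 V; loaded: 14.6 V

Open-circuit: V = 16.5 × 33.6/(2.70 + 33.6) = 15.3 V.
With the load, R_B becomes R_B‖R_L = 21.06 kΩ, so V = 16.5 × 21.06/23.76 = 14.6 V.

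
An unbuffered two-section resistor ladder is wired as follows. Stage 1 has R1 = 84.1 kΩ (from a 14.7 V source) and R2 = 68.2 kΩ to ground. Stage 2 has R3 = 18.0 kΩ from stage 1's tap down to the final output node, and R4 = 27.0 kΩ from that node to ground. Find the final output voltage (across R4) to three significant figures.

V_out ≈ 2.15 V

Stage 2 presents R3+R4 = 45.00 kΩ as a load on stage 1's tap.
Stage 1's lower leg becomes R2‖(R3+R4) = 27.11 kΩ, so V_mid = 14.7 × 27.11/111.2 = 3.584 V.
Stage 2 is itself unloaded: V_out = V_mid × R4/(R3+R4) = 3.584 × 27.0/45.00 = 2.15 V.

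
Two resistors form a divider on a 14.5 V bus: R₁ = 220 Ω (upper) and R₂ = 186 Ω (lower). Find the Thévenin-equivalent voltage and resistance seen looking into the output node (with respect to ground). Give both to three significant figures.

V_th = 6.64 V, R_th = 101 Ω

V_th is the open-circuit tap voltage: 14.5 × 186/(220 + 186) = 6.64 V.
With the supply zeroed, R₁ and R₂ appear in parallel from the tap: R_th = R₁‖R₂ = (220 × 186)/406.0 = 101 Ω.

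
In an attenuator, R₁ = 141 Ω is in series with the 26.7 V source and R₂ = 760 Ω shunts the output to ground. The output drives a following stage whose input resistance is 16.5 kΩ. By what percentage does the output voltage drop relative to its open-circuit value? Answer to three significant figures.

The divider's output (Thévenin) resistance is R₁‖R₂ = 118.9 Ω.
Fractional drop under load = R_th/(R_th + R_L) = 118.9 / (118.9 + 16500) = 0.007157.
So the output falls by 0.716 %.

0.716 %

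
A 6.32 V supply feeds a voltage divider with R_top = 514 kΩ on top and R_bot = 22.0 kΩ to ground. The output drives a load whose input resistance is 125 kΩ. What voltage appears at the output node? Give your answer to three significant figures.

V_out ≈ 0.222 V

The load sits in parallel with R_bot: R_bot‖R_L = (22.0 × 125) / (22.0 + 125) = 18.71 kΩ.
V_out = 6.32 × 18.71 / (514 + 18.71) = 6.32 × 18.71/532.7 = 0.222 V.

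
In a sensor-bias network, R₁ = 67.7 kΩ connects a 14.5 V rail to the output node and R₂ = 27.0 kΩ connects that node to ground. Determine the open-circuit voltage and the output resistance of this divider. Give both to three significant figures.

V_th = 4.13 V, R_th = 19.3 kΩ

V_th is the open-circuit tap voltage: 14.5 × 27.0/(67.7 + 27.0) = 4.13 V.
With the supply zeroed, R₁ and R₂ appear in parallel from the tap: R_th = R₁‖R₂ = (67.7 × 27.0)/94.70 = 19.3 kΩ.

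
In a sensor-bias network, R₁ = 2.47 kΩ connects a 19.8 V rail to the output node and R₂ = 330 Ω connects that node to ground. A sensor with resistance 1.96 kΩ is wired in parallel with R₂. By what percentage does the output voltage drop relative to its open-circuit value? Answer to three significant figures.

The divider's output (Thévenin) resistance is R₁‖R₂ = 291.1 Ω.
Fractional drop under load = R_th/(R_th + R_L) = 291.1 / (291.1 + 1960) = 0.1293.
So the output falls by 12.9 %.

12.9 %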